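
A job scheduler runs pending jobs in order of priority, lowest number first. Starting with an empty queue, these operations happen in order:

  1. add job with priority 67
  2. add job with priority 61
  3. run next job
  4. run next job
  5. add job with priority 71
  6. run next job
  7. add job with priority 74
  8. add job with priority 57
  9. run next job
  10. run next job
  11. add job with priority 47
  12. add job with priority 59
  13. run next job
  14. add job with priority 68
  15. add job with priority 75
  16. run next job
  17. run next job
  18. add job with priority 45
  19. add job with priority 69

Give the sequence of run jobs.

insert 67 → {67}
insert 61 → {61, 67}
run next job → 61; now {67}
run next job → 67; now {}
insert 71 → {71}
run next job → 71; now {}
insert 74 → {74}
insert 57 → {57, 74}
run next job → 57; now {74}
run next job → 74; now {}
insert 47 → {47}
insert 59 → {47, 59}
run next job → 47; now {59}
insert 68 → {59, 68}
insert 75 → {59, 68, 75}
run next job → 59; now {68, 75}
run next job → 68; now {75}
insert 45 → {45, 75}
insert 69 → {45, 69, 75}

61 → 67 → 71 → 57 → 74 → 47 → 59 → 68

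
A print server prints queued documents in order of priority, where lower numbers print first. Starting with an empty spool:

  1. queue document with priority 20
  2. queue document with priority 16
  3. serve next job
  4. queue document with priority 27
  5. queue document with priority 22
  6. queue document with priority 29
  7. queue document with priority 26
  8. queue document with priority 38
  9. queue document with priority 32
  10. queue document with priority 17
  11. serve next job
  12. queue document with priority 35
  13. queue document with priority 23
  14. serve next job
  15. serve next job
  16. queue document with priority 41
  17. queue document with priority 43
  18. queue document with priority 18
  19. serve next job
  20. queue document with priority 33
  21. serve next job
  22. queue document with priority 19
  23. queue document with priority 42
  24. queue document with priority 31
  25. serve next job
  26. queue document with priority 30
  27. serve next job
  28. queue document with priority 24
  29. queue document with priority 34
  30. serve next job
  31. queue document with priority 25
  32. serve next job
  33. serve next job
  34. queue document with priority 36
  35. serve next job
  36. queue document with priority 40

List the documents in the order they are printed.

insert 20 → {20}
insert 16 → {16, 20}
serve next job → 16; now {20}
insert 27 → {20, 27}
insert 22 → {20, 22, 27}
insert 29 → {20, 22, 27, 29}
insert 26 → {20, 22, 26, 27, 29}
insert 38 → {20, 22, 26, 27, 29, 38}
insert 32 → {20, 22, 26, 27, 29, 32, 38}
insert 17 → {17, 20, 22, 26, 27, 29, 32, 38}
serve next job → 17; now {20, 22, 26, 27, 29, 32, 38}
insert 35 → {20, 22, 26, 27, 29, 32, 35, 38}
insert 23 → {20, 22, 23, 26, 27, 29, 32, 35, 38}
serve next job → 20; now {22, 23, 26, 27, 29, 32, 35, 38}
serve next job → 22; now {23, 26, 27, 29, 32, 35, 38}
insert 41 → {23, 26, 27, 29, 32, 35, 38, 41}
insert 43 → {23, 26, 27, 29, 32, 35, 38, 41, 43}
insert 18 → {18, 23, 26, 27, 29, 32, 35, 38, 41, 43}
serve next job → 18; now {23, 26, 27, 29, 32, 35, 38, 41, 43}
insert 33 → {23, 26, 27, 29, 32, 33, 35, 38, 41, 43}
serve next job → 23; now {26, 27, 29, 32, 33, 35, 38, 41, 43}
insert 19 → {19, 26, 27, 29, 32, 33, 35, 38, 41, 43}
insert 42 → {19, 26, 27, 29, 32, 33, 35, 38, 41, 42, 43}
insert 31 → {19, 26, 27, 29, 31, 32, 33, 35, 38, 41, 42, 43}
serve next job → 19; now {26, 27, 29, 31, 32, 33, 35, 38, 41, 42, 43}
insert 30 → {26, 27, 29, 30, 31, 32, 33, 35, 38, 41, 42, 43}
serve next job → 26; now {27, 29, 30, 31, 32, 33, 35, 38, 41, 42, 43}
insert 24 → {24, 27, 29, 30, 31, 32, 33, 35, 38, 41, 42, 43}
insert 34 → {24, 27, 29, 30, 31, 32, 33, 34, 35, 38, 41, 42, 43}
serve next job → 24; now {27, 29, 30, 31, 32, 33, 34, 35, 38, 41, 42, 43}
insert 25 → {25, 27, 29, 30, 31, 32, 33, 34, 35, 38, 41, 42, 43}
serve next job → 25; now {27, 29, 30, 31, 32, 33, 34, 35, 38, 41, 42, 43}
serve next job → 27; now {29, 30, 31, 32, 33, 34, 35, 38, 41, 42, 43}
insert 36 → {29, 30, 31, 32, 33, 34, 35, 36, 38, 41, 42, 43}
serve next job → 29; now {30, 31, 32, 33, 34, 35, 36, 38, 41, 42, 43}
insert 40 → {30, 31, 32, 33, 34, 35, 36, 38, 40, 41, 42, 43}

[16, 17, 20, 22, 18, 23, 19, 26, 24, 25, 27, 29]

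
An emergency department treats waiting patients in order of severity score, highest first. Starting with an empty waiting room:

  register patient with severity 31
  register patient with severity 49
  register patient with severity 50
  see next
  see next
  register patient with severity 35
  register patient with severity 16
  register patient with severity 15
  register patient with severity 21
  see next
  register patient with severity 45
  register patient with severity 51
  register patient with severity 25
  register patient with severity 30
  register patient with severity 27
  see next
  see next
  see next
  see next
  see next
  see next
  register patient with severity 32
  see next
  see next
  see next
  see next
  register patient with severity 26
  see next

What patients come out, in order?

50, 49, 35, 51, 45, 31, 30, 27, 25, 32, 21, 16, 15, 26

insert 31 → {31}
insert 49 → {49, 31}
insert 50 → {50, 49, 31}
see next → 50; now {49, 31}
see next → 49; now {31}
insert 35 → {35, 31}
insert 16 → {35, 31, 16}
insert 15 → {35, 31, 16, 15}
insert 21 → {35, 31, 21, 16, 15}
see next → 35; now {31, 21, 16, 15}
insert 45 → {45, 31, 21, 16, 15}
insert 51 → {51, 45, 31, 21, 16, 15}
insert 25 → {51, 45, 31, 25, 21, 16, 15}
insert 30 → {51, 45, 31, 30, 25, 21, 16, 15}
insert 27 → {51, 45, 31, 30, 27, 25, 21, 16, 15}
see next → 51; now {45, 31, 30, 27, 25, 21, 16, 15}
see next → 45; now {31, 30, 27, 25, 21, 16, 15}
see next → 31; now {30, 27, 25, 21, 16, 15}
see next → 30; now {27, 25, 21, 16, 15}
see next → 27; now {25, 21, 16, 15}
see next → 25; now {21, 16, 15}
insert 32 → {32, 21, 16, 15}
see next → 32; now {21, 16, 15}
see next → 21; now {16, 15}
see next → 16; now {15}
see next → 15; now {}
insert 26 → {26}
see next → 26; now {}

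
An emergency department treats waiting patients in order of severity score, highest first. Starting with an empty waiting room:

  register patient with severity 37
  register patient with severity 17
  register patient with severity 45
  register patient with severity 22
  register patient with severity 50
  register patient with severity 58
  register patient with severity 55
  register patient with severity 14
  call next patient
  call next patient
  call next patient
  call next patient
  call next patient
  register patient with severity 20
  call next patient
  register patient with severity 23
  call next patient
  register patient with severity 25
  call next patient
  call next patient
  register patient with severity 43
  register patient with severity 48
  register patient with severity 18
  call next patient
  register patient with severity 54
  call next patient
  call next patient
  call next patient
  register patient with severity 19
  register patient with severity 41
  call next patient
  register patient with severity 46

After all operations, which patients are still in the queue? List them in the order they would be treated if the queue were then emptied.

46 → 19 → 17 → 14

insert 37 → {37}
insert 17 → {37, 17}
insert 45 → {45, 37, 17}
insert 22 → {45, 37, 22, 17}
insert 50 → {50, 45, 37, 22, 17}
insert 58 → {58, 50, 45, 37, 22, 17}
insert 55 → {58, 55, 50, 45, 37, 22, 17}
insert 14 → {58, 55, 50, 45, 37, 22, 17, 14}
call next patient → 58; now {55, 50, 45, 37, 22, 17, 14}
call next patient → 55; now {50, 45, 37, 22, 17, 14}
call next patient → 50; now {45, 37, 22, 17, 14}
call next patient → 45; now {37, 22, 17, 14}
call next patient → 37; now {22, 17, 14}
insert 20 → {22, 20, 17, 14}
call next patient → 22; now {20, 17, 14}
insert 23 → {23, 20, 17, 14}
call next patient → 23; now {20, 17, 14}
insert 25 → {25, 20, 17, 14}
call next patient → 25; now {20, 17, 14}
call next patient → 20; now {17, 14}
insert 43 → {43, 17, 14}
insert 48 → {48, 43, 17, 14}
insert 18 → {48, 43, 18, 17, 14}
call next patient → 48; now {43, 18, 17, 14}
insert 54 → {54, 43, 18, 17, 14}
call next patient → 54; now {43, 18, 17, 14}
call next patient → 43; now {18, 17, 14}
call next patient → 18; now {17, 14}
insert 19 → {19, 17, 14}
insert 41 → {41, 19, 17, 14}
call next patient → 41; now {19, 17, 14}
insert 46 → {46, 19, 17, 14}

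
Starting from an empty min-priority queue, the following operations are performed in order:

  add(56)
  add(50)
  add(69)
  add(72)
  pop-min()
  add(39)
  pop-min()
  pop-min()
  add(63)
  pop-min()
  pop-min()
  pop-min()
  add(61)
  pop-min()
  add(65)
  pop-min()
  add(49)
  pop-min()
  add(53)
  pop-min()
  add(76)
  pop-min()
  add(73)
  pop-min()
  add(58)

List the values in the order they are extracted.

insert 56 → {56}
insert 50 → {50, 56}
insert 69 → {50, 56, 69}
insert 72 → {50, 56, 69, 72}
pop-min → 50; now {56, 69, 72}
insert 39 → {39, 56, 69, 72}
pop-min → 39; now {56, 69, 72}
pop-min → 56; now {69, 72}
insert 63 → {63, 69, 72}
pop-min → 63; now {69, 72}
pop-min → 69; now {72}
pop-min → 72; now {}
insert 61 → {61}
pop-min → 61; now {}
insert 65 → {65}
pop-min → 65; now {}
insert 49 → {49}
pop-min → 49; now {}
insert 53 → {53}
pop-min → 53; now {}
insert 76 → {76}
pop-min → 76; now {}
insert 73 → {73}
pop-min → 73; now {}
insert 58 → {58}

50 → 39 → 56 → 63 → 69 → 72 → 61 → 65 → 49 → 53 → 76 → 73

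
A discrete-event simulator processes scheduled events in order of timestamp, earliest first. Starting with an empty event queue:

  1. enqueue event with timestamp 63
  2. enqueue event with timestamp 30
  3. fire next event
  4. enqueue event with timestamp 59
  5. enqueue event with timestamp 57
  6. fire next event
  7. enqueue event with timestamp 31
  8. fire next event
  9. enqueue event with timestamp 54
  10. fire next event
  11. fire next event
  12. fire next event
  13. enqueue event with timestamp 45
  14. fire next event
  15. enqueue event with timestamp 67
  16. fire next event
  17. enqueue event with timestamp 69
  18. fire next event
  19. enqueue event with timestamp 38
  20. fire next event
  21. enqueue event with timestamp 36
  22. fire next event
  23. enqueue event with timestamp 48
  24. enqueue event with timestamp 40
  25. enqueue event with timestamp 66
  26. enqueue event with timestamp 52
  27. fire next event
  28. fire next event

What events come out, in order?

30 → 57 → 31 → 54 → 59 → 63 → 45 → 67 → 69 → 38 → 36 → 40 → 48

insert 63 → {63}
insert 30 → {30, 63}
fire next event → 30; now {63}
insert 59 → {59, 63}
insert 57 → {57, 59, 63}
fire next event → 57; now {59, 63}
insert 31 → {31, 59, 63}
fire next event → 31; now {59, 63}
insert 54 → {54, 59, 63}
fire next event → 54; now {59, 63}
fire next event → 59; now {63}
fire next event → 63; now {}
insert 45 → {45}
fire next event → 45; now {}
insert 67 → {67}
fire next event → 67; now {}
insert 69 → {69}
fire next event → 69; now {}
insert 38 → {38}
fire next event → 38; now {}
insert 36 → {36}
fire next event → 36; now {}
insert 48 → {48}
insert 40 → {40, 48}
insert 66 → {40, 48, 66}
insert 52 → {40, 48, 52, 66}
fire next event → 40; now {48, 52, 66}
fire next event → 48; now {52, 66}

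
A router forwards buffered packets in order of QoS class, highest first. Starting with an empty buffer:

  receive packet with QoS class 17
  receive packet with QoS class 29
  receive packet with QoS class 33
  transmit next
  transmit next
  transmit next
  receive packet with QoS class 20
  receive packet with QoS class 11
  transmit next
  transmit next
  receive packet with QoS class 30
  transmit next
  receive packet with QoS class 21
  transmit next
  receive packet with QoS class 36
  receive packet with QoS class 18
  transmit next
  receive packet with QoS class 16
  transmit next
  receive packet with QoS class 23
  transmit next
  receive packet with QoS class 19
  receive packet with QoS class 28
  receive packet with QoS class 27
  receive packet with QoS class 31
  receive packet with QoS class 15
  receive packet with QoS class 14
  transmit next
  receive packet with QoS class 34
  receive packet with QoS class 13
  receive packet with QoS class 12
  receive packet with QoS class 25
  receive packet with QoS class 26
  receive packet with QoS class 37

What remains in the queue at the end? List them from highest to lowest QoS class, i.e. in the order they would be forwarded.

insert 17 → {17}
insert 29 → {29, 17}
insert 33 → {33, 29, 17}
transmit next → 33; now {29, 17}
transmit next → 29; now {17}
transmit next → 17; now {}
insert 20 → {20}
insert 11 → {20, 11}
transmit next → 20; now {11}
transmit next → 11; now {}
insert 30 → {30}
transmit next → 30; now {}
insert 21 → {21}
transmit next → 21; now {}
insert 36 → {36}
insert 18 → {36, 18}
transmit next → 36; now {18}
insert 16 → {18, 16}
transmit next → 18; now {16}
insert 23 → {23, 16}
transmit next → 23; now {16}
insert 19 → {19, 16}
insert 28 → {28, 19, 16}
insert 27 → {28, 27, 19, 16}
insert 31 → {31, 28, 27, 19, 16}
insert 15 → {31, 28, 27, 19, 16, 15}
insert 14 → {31, 28, 27, 19, 16, 15, 14}
transmit next → 31; now {28, 27, 19, 16, 15, 14}
insert 34 → {34, 28, 27, 19, 16, 15, 14}
insert 13 → {34, 28, 27, 19, 16, 15, 14, 13}
insert 12 → {34, 28, 27, 19, 16, 15, 14, 13, 12}
insert 25 → {34, 28, 27, 25, 19, 16, 15, 14, 13, 12}
insert 26 → {34, 28, 27, 26, 25, 19, 16, 15, 14, 13, 12}
insert 37 → {37, 34, 28, 27, 26, 25, 19, 16, 15, 14, 13, 12}

37 → 34 → 28 → 27 → 26 → 25 → 19 → 16 → 15 → 14 → 13 → 12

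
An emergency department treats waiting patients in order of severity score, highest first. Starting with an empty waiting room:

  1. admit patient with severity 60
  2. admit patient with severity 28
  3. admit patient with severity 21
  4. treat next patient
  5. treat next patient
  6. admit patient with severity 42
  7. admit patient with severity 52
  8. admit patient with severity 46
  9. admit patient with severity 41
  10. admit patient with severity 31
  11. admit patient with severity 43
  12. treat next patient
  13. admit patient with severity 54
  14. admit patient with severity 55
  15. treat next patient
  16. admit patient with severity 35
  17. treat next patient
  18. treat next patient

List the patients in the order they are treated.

insert 60 → {60}
insert 28 → {60, 28}
insert 21 → {60, 28, 21}
treat next patient → 60; now {28, 21}
treat next patient → 28; now {21}
insert 42 → {42, 21}
insert 52 → {52, 42, 21}
insert 46 → {52, 46, 42, 21}
insert 41 → {52, 46, 42, 41, 21}
insert 31 → {52, 46, 42, 41, 31, 21}
insert 43 → {52, 46, 43, 42, 41, 31, 21}
treat next patient → 52; now {46, 43, 42, 41, 31, 21}
insert 54 → {54, 46, 43, 42, 41, 31, 21}
insert 55 → {55, 54, 46, 43, 42, 41, 31, 21}
treat next patient → 55; now {54, 46, 43, 42, 41, 31, 21}
insert 35 → {54, 46, 43, 42, 41, 35, 31, 21}
treat next patient → 54; now {46, 43, 42, 41, 35, 31, 21}
treat next patient → 46; now {43, 42, 41, 35, 31, 21}

[60, 28, 52, 55, 54, 46]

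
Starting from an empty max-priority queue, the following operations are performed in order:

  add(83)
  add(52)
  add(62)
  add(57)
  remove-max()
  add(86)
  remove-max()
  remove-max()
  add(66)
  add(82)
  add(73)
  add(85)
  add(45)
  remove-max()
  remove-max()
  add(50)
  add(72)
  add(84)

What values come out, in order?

[83, 86, 62, 85, 82]

insert 83 → {83}
insert 52 → {83, 52}
insert 62 → {83, 62, 52}
insert 57 → {83, 62, 57, 52}
remove-max → 83; now {62, 57, 52}
insert 86 → {86, 62, 57, 52}
remove-max → 86; now {62, 57, 52}
remove-max → 62; now {57, 52}
insert 66 → {66, 57, 52}
insert 82 → {82, 66, 57, 52}
insert 73 → {82, 73, 66, 57, 52}
insert 85 → {85, 82, 73, 66, 57, 52}
insert 45 → {85, 82, 73, 66, 57, 52, 45}
remove-max → 85; now {82, 73, 66, 57, 52, 45}
remove-max → 82; now {73, 66, 57, 52, 45}
insert 50 → {73, 66, 57, 52, 50, 45}
insert 72 → {73, 72, 66, 57, 52, 50, 45}
insert 84 → {84, 73, 72, 66, 57, 52, 50, 45}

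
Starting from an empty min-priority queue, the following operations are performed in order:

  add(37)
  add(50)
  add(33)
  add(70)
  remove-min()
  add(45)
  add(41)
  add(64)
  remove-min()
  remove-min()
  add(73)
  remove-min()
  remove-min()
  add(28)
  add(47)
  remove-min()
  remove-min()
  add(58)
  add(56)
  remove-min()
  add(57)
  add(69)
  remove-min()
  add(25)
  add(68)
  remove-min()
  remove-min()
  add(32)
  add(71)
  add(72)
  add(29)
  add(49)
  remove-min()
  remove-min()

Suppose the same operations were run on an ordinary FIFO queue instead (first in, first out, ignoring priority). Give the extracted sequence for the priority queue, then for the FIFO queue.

insert 37 → {37}
insert 50 → {37, 50}
insert 33 → {33, 37, 50}
insert 70 → {33, 37, 50, 70}
remove-min → 33; now {37, 50, 70}
insert 45 → {37, 45, 50, 70}
insert 41 → {37, 41, 45, 50, 70}
insert 64 → {37, 41, 45, 50, 64, 70}
remove-min → 37; now {41, 45, 50, 64, 70}
remove-min → 41; now {45, 50, 64, 70}
insert 73 → {45, 50, 64, 70, 73}
remove-min → 45; now {50, 64, 70, 73}
remove-min → 50; now {64, 70, 73}
insert 28 → {28, 64, 70, 73}
insert 47 → {28, 47, 64, 70, 73}
remove-min → 28; now {47, 64, 70, 73}
remove-min → 47; now {64, 70, 73}
insert 58 → {58, 64, 70, 73}
insert 56 → {56, 58, 64, 70, 73}
remove-min → 56; now {58, 64, 70, 73}
insert 57 → {57, 58, 64, 70, 73}
insert 69 → {57, 58, 64, 69, 70, 73}
remove-min → 57; now {58, 64, 69, 70, 73}
insert 25 → {25, 58, 64, 69, 70, 73}
insert 68 → {25, 58, 64, 68, 69, 70, 73}
remove-min → 25; now {58, 64, 68, 69, 70, 73}
remove-min → 58; now {64, 68, 69, 70, 73}
insert 32 → {32, 64, 68, 69, 70, 73}
insert 71 → {32, 64, 68, 69, 70, 71, 73}
insert 72 → {32, 64, 68, 69, 70, 71, 72, 73}
insert 29 → {29, 32, 64, 68, 69, 70, 71, 72, 73}
insert 49 → {29, 32, 49, 64, 68, 69, 70, 71, 72, 73}
remove-min → 29; now {32, 49, 64, 68, 69, 70, 71, 72, 73}
remove-min → 32; now {49, 64, 68, 69, 70, 71, 72, 73}

priority queue: 33, 37, 41, 45, 50, 28, 47, 56, 57, 25, 58, 29, 32; FIFO queue: 37 → 50 → 33 → 70 → 45 → 41 → 64 → 73 → 28 → 47 → 58 → 56 → 57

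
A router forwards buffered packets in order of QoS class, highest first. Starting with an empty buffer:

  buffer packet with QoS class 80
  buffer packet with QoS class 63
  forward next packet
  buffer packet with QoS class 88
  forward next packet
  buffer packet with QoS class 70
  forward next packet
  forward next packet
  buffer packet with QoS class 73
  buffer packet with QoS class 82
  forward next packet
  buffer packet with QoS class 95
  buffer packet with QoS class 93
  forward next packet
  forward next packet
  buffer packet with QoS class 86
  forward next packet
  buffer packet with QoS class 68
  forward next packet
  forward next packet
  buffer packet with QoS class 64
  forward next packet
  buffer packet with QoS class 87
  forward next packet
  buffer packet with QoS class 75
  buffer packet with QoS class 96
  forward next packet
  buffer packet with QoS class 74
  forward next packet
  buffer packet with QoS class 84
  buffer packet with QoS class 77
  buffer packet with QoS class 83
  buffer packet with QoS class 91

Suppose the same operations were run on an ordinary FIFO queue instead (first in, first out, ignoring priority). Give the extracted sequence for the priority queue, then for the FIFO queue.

priority queue: 80 → 88 → 70 → 63 → 82 → 95 → 93 → 86 → 73 → 68 → 64 → 87 → 96 → 75; FIFO queue: [80, 63, 88, 70, 73, 82, 95, 93, 86, 68, 64, 87, 75, 96]

insert 80 → {80}
insert 63 → {80, 63}
forward next packet → 80; now {63}
insert 88 → {88, 63}
forward next packet → 88; now {63}
insert 70 → {70, 63}
forward next packet → 70; now {63}
forward next packet → 63; now {}
insert 73 → {73}
insert 82 → {82, 73}
forward next packet → 82; now {73}
insert 95 → {95, 73}
insert 93 → {95, 93, 73}
forward next packet → 95; now {93, 73}
forward next packet → 93; now {73}
insert 86 → {86, 73}
forward next packet → 86; now {73}
insert 68 → {73, 68}
forward next packet → 73; now {68}
forward next packet → 68; now {}
insert 64 → {64}
forward next packet → 64; now {}
insert 87 → {87}
forward next packet → 87; now {}
insert 75 → {75}
insert 96 → {96, 75}
forward next packet → 96; now {75}
insert 74 → {75, 74}
forward next packet → 75; now {74}
insert 84 → {84, 74}
insert 77 → {84, 77, 74}
insert 83 → {84, 83, 77, 74}
insert 91 → {91, 84, 83, 77, 74}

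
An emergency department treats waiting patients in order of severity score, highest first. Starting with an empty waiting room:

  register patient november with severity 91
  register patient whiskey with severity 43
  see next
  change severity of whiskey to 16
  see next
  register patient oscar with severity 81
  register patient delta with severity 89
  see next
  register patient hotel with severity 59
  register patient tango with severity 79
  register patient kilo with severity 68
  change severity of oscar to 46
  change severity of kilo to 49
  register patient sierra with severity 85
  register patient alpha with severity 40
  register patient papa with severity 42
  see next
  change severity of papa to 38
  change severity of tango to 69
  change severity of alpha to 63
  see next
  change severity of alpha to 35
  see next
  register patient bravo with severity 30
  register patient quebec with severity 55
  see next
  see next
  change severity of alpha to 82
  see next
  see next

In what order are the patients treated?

add november (severity 91) → {november:91}
add whiskey (severity 43) → {november:91, whiskey:43}
see next → november; now {whiskey:43}
update whiskey to severity 16 → {whiskey:16}
see next → whiskey; now {}
add oscar (severity 81) → {oscar:81}
add delta (severity 89) → {delta:89, oscar:81}
see next → delta; now {oscar:81}
add hotel (severity 59) → {oscar:81, hotel:59}
add tango (severity 79) → {oscar:81, tango:79, hotel:59}
add kilo (severity 68) → {oscar:81, tango:79, kilo:68, hotel:59}
update oscar to severity 46 → {tango:79, kilo:68, hotel:59, oscar:46}
update kilo to severity 49 → {tango:79, hotel:59, kilo:49, oscar:46}
add sierra (severity 85) → {sierra:85, tango:79, hotel:59, kilo:49, oscar:46}
add alpha (severity 40) → {sierra:85, tango:79, hotel:59, kilo:49, oscar:46, alpha:40}
add papa (severity 42) → {sierra:85, tango:79, hotel:59, kilo:49, oscar:46, papa:42, alpha:40}
see next → sierra; now {tango:79, hotel:59, kilo:49, oscar:46, papa:42, alpha:40}
update papa to severity 38 → {tango:79, hotel:59, kilo:49, oscar:46, alpha:40, papa:38}
update tango to severity 69 → {tango:69, hotel:59, kilo:49, oscar:46, alpha:40, papa:38}
update alpha to severity 63 → {tango:69, alpha:63, hotel:59, kilo:49, oscar:46, papa:38}
see next → tango; now {alpha:63, hotel:59, kilo:49, oscar:46, papa:38}
update alpha to severity 35 → {hotel:59, kilo:49, oscar:46, papa:38, alpha:35}
see next → hotel; now {kilo:49, oscar:46, papa:38, alpha:35}
add bravo (severity 30) → {kilo:49, oscar:46, papa:38, alpha:35, bravo:30}
add quebec (severity 55) → {quebec:55, kilo:49, oscar:46, papa:38, alpha:35, bravo:30}
see next → quebec; now {kilo:49, oscar:46, papa:38, alpha:35, bravo:30}
see next → kilo; now {oscar:46, papa:38, alpha:35, bravo:30}
update alpha to severity 82 → {alpha:82, oscar:46, papa:38, bravo:30}
see next → alpha; now {oscar:46, papa:38, bravo:30}
see next → oscar; now {papa:38, bravo:30}

november, whiskey, delta, sierra, tango, hotel, quebec, kilo, alpha, oscar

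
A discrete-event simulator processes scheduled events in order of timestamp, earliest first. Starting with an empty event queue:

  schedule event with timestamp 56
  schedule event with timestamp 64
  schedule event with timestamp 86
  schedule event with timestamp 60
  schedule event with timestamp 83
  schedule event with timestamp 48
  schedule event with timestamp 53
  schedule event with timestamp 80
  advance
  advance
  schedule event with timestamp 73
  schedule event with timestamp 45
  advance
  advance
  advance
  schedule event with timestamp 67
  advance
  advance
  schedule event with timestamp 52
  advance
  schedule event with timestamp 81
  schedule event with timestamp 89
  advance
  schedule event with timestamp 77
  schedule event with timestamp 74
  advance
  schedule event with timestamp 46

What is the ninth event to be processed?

73

insert 56 → {56}
insert 64 → {56, 64}
insert 86 → {56, 64, 86}
insert 60 → {56, 60, 64, 86}
insert 83 → {56, 60, 64, 83, 86}
insert 48 → {48, 56, 60, 64, 83, 86}
insert 53 → {48, 53, 56, 60, 64, 83, 86}
insert 80 → {48, 53, 56, 60, 64, 80, 83, 86}
advance → 48; now {53, 56, 60, 64, 80, 83, 86}
advance → 53; now {56, 60, 64, 80, 83, 86}
insert 73 → {56, 60, 64, 73, 80, 83, 86}
insert 45 → {45, 56, 60, 64, 73, 80, 83, 86}
advance → 45; now {56, 60, 64, 73, 80, 83, 86}
advance → 56; now {60, 64, 73, 80, 83, 86}
advance → 60; now {64, 73, 80, 83, 86}
insert 67 → {64, 67, 73, 80, 83, 86}
advance → 64; now {67, 73, 80, 83, 86}
advance → 67; now {73, 80, 83, 86}
insert 52 → {52, 73, 80, 83, 86}
advance → 52; now {73, 80, 83, 86}
insert 81 → {73, 80, 81, 83, 86}
insert 89 → {73, 80, 81, 83, 86, 89}
advance → 73; now {80, 81, 83, 86, 89}
insert 77 → {77, 80, 81, 83, 86, 89}
insert 74 → {74, 77, 80, 81, 83, 86, 89}
advance → 74; now {77, 80, 81, 83, 86, 89}
insert 46 → {46, 77, 80, 81, 83, 86, 89}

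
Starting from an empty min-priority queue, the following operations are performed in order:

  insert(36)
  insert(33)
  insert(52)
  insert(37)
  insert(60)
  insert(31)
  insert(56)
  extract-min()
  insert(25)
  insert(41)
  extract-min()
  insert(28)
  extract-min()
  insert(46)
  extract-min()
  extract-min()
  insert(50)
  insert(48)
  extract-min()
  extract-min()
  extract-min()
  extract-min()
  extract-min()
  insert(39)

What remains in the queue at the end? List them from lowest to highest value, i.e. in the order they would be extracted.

insert 36 → {36}
insert 33 → {33, 36}
insert 52 → {33, 36, 52}
insert 37 → {33, 36, 37, 52}
insert 60 → {33, 36, 37, 52, 60}
insert 31 → {31, 33, 36, 37, 52, 60}
insert 56 → {31, 33, 36, 37, 52, 56, 60}
extract-min → 31; now {33, 36, 37, 52, 56, 60}
insert 25 → {25, 33, 36, 37, 52, 56, 60}
insert 41 → {25, 33, 36, 37, 41, 52, 56, 60}
extract-min → 25; now {33, 36, 37, 41, 52, 56, 60}
insert 28 → {28, 33, 36, 37, 41, 52, 56, 60}
extract-min → 28; now {33, 36, 37, 41, 52, 56, 60}
insert 46 → {33, 36, 37, 41, 46, 52, 56, 60}
extract-min → 33; now {36, 37, 41, 46, 52, 56, 60}
extract-min → 36; now {37, 41, 46, 52, 56, 60}
insert 50 → {37, 41, 46, 50, 52, 56, 60}
insert 48 → {37, 41, 46, 48, 50, 52, 56, 60}
extract-min → 37; now {41, 46, 48, 50, 52, 56, 60}
extract-min → 41; now {46, 48, 50, 52, 56, 60}
extract-min → 46; now {48, 50, 52, 56, 60}
extract-min → 48; now {50, 52, 56, 60}
extract-min → 50; now {52, 56, 60}
insert 39 → {39, 52, 56, 60}

39, 52, 56, 60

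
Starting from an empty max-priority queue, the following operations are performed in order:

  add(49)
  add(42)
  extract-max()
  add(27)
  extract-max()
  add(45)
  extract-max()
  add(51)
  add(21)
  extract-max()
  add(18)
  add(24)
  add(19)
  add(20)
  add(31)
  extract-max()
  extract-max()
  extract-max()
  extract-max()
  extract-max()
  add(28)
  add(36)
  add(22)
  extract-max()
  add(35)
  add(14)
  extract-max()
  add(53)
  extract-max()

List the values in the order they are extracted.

insert 49 → {49}
insert 42 → {49, 42}
extract-max → 49; now {42}
insert 27 → {42, 27}
extract-max → 42; now {27}
insert 45 → {45, 27}
extract-max → 45; now {27}
insert 51 → {51, 27}
insert 21 → {51, 27, 21}
extract-max → 51; now {27, 21}
insert 18 → {27, 21, 18}
insert 24 → {27, 24, 21, 18}
insert 19 → {27, 24, 21, 19, 18}
insert 20 → {27, 24, 21, 20, 19, 18}
insert 31 → {31, 27, 24, 21, 20, 19, 18}
extract-max → 31; now {27, 24, 21, 20, 19, 18}
extract-max → 27; now {24, 21, 20, 19, 18}
extract-max → 24; now {21, 20, 19, 18}
extract-max → 21; now {20, 19, 18}
extract-max → 20; now {19, 18}
insert 28 → {28, 19, 18}
insert 36 → {36, 28, 19, 18}
insert 22 → {36, 28, 22, 19, 18}
extract-max → 36; now {28, 22, 19, 18}
insert 35 → {35, 28, 22, 19, 18}
insert 14 → {35, 28, 22, 19, 18, 14}
extract-max → 35; now {28, 22, 19, 18, 14}
insert 53 → {53, 28, 22, 19, 18, 14}
extract-max → 53; now {28, 22, 19, 18, 14}

49 → 42 → 45 → 51 → 31 → 27 → 24 → 21 → 20 → 36 → 35 → 53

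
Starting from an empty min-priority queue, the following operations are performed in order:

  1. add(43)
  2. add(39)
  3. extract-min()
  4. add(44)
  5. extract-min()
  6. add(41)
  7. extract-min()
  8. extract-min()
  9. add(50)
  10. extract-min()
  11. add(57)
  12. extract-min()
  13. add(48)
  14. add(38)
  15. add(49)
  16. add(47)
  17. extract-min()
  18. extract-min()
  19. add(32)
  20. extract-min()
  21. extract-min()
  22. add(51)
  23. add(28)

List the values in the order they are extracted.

insert 43 → {43}
insert 39 → {39, 43}
extract-min → 39; now {43}
insert 44 → {43, 44}
extract-min → 43; now {44}
insert 41 → {41, 44}
extract-min → 41; now {44}
extract-min → 44; now {}
insert 50 → {50}
extract-min → 50; now {}
insert 57 → {57}
extract-min → 57; now {}
insert 48 → {48}
insert 38 → {38, 48}
insert 49 → {38, 48, 49}
insert 47 → {38, 47, 48, 49}
extract-min → 38; now {47, 48, 49}
extract-min → 47; now {48, 49}
insert 32 → {32, 48, 49}
extract-min → 32; now {48, 49}
extract-min → 48; now {49}
insert 51 → {49, 51}
insert 28 → {28, 49, 51}

[39, 43, 41, 44, 50, 57, 38, 47, 32, 48]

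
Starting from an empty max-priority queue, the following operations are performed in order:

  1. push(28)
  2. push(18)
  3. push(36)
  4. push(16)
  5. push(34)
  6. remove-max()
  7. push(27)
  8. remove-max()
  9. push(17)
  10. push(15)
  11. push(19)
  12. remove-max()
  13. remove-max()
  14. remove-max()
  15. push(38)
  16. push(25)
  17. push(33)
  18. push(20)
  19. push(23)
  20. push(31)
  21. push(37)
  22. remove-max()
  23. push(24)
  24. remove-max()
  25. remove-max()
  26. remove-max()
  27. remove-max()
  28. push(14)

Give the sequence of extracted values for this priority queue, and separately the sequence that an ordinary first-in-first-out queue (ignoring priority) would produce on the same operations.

priority queue: 36, 34, 28, 27, 19, 38, 37, 33, 31, 25; FIFO queue: [28, 18, 36, 16, 34, 27, 17, 15, 19, 38]

insert 28 → {28}
insert 18 → {28, 18}
insert 36 → {36, 28, 18}
insert 16 → {36, 28, 18, 16}
insert 34 → {36, 34, 28, 18, 16}
remove-max → 36; now {34, 28, 18, 16}
insert 27 → {34, 28, 27, 18, 16}
remove-max → 34; now {28, 27, 18, 16}
insert 17 → {28, 27, 18, 17, 16}
insert 15 → {28, 27, 18, 17, 16, 15}
insert 19 → {28, 27, 19, 18, 17, 16, 15}
remove-max → 28; now {27, 19, 18, 17, 16, 15}
remove-max → 27; now {19, 18, 17, 16, 15}
remove-max → 19; now {18, 17, 16, 15}
insert 38 → {38, 18, 17, 16, 15}
insert 25 → {38, 25, 18, 17, 16, 15}
insert 33 → {38, 33, 25, 18, 17, 16, 15}
insert 20 → {38, 33, 25, 20, 18, 17, 16, 15}
insert 23 → {38, 33, 25, 23, 20, 18, 17, 16, 15}
insert 31 → {38, 33, 31, 25, 23, 20, 18, 17, 16, 15}
insert 37 → {38, 37, 33, 31, 25, 23, 20, 18, 17, 16, 15}
remove-max → 38; now {37, 33, 31, 25, 23, 20, 18, 17, 16, 15}
insert 24 → {37, 33, 31, 25, 24, 23, 20, 18, 17, 16, 15}
remove-max → 37; now {33, 31, 25, 24, 23, 20, 18, 17, 16, 15}
remove-max → 33; now {31, 25, 24, 23, 20, 18, 17, 16, 15}
remove-max → 31; now {25, 24, 23, 20, 18, 17, 16, 15}
remove-max → 25; now {24, 23, 20, 18, 17, 16, 15}
insert 14 → {24, 23, 20, 18, 17, 16, 15, 14}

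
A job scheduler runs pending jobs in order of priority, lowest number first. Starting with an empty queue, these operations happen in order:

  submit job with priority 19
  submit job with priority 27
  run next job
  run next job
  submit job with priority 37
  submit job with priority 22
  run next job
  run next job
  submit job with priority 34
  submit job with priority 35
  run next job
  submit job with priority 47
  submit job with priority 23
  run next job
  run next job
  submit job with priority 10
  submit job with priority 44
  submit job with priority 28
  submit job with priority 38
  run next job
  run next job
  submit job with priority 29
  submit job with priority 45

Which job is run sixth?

insert 19 → {19}
insert 27 → {19, 27}
run next job → 19; now {27}
run next job → 27; now {}
insert 37 → {37}
insert 22 → {22, 37}
run next job → 22; now {37}
run next job → 37; now {}
insert 34 → {34}
insert 35 → {34, 35}
run next job → 34; now {35}
insert 47 → {35, 47}
insert 23 → {23, 35, 47}
run next job → 23; now {35, 47}
run next job → 35; now {47}
insert 10 → {10, 47}
insert 44 → {10, 44, 47}
insert 28 → {10, 28, 44, 47}
insert 38 → {10, 28, 38, 44, 47}
run next job → 10; now {28, 38, 44, 47}
run next job → 28; now {38, 44, 47}
insert 29 → {29, 38, 44, 47}
insert 45 → {29, 38, 44, 45, 47}

23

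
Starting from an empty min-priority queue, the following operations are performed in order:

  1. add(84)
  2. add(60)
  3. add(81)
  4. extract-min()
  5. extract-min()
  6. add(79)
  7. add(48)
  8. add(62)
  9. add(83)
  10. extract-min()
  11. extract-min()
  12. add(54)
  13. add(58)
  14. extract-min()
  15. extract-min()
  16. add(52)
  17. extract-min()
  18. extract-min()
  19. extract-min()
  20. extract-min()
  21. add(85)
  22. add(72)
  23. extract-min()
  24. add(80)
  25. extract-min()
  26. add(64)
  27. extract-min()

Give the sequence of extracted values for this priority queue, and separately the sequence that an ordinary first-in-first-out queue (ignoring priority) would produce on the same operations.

priority queue: [60, 81, 48, 62, 54, 58, 52, 79, 83, 84, 72, 80, 64]; FIFO queue: 84, 60, 81, 79, 48, 62, 83, 54, 58, 52, 85, 72, 80

insert 84 → {84}
insert 60 → {60, 84}
insert 81 → {60, 81, 84}
extract-min → 60; now {81, 84}
extract-min → 81; now {84}
insert 79 → {79, 84}
insert 48 → {48, 79, 84}
insert 62 → {48, 62, 79, 84}
insert 83 → {48, 62, 79, 83, 84}
extract-min → 48; now {62, 79, 83, 84}
extract-min → 62; now {79, 83, 84}
insert 54 → {54, 79, 83, 84}
insert 58 → {54, 58, 79, 83, 84}
extract-min → 54; now {58, 79, 83, 84}
extract-min → 58; now {79, 83, 84}
insert 52 → {52, 79, 83, 84}
extract-min → 52; now {79, 83, 84}
extract-min → 79; now {83, 84}
extract-min → 83; now {84}
extract-min → 84; now {}
insert 85 → {85}
insert 72 → {72, 85}
extract-min → 72; now {85}
insert 80 → {80, 85}
extract-min → 80; now {85}
insert 64 → {64, 85}
extract-min → 64; now {85}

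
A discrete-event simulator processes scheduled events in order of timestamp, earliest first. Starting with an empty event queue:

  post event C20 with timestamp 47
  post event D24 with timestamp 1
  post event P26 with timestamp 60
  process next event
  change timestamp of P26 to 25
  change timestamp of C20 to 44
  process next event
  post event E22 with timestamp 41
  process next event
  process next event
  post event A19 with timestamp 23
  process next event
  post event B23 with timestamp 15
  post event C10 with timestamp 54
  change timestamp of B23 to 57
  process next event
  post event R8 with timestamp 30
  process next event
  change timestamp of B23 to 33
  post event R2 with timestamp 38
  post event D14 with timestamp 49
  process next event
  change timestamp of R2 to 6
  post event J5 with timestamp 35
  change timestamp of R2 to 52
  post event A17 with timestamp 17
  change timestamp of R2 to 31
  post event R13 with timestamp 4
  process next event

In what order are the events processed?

[D24, P26, E22, C20, A19, C10, R8, B23, R13]

add C20 (timestamp 47) → {C20:47}
add D24 (timestamp 1) → {D24:1, C20:47}
add P26 (timestamp 60) → {D24:1, C20:47, P26:60}
process next event → D24; now {C20:47, P26:60}
update P26 to timestamp 25 → {P26:25, C20:47}
update C20 to timestamp 44 → {P26:25, C20:44}
process next event → P26; now {C20:44}
add E22 (timestamp 41) → {E22:41, C20:44}
process next event → E22; now {C20:44}
process next event → C20; now {}
add A19 (timestamp 23) → {A19:23}
process next event → A19; now {}
add B23 (timestamp 15) → {B23:15}
add C10 (timestamp 54) → {B23:15, C10:54}
update B23 to timestamp 57 → {C10:54, B23:57}
process next event → C10; now {B23:57}
add R8 (timestamp 30) → {R8:30, B23:57}
process next event → R8; now {B23:57}
update B23 to timestamp 33 → {B23:33}
add R2 (timestamp 38) → {B23:33, R2:38}
add D14 (timestamp 49) → {B23:33, R2:38, D14:49}
process next event → B23; now {R2:38, D14:49}
update R2 to timestamp 6 → {R2:6, D14:49}
add J5 (timestamp 35) → {R2:6, J5:35, D14:49}
update R2 to timestamp 52 → {J5:35, D14:49, R2:52}
add A17 (timestamp 17) → {A17:17, J5:35, D14:49, R2:52}
update R2 to timestamp 31 → {A17:17, R2:31, J5:35, D14:49}
add R13 (timestamp 4) → {R13:4, A17:17, R2:31, J5:35, D14:49}
process next event → R13; now {A17:17, R2:31, J5:35, D14:49}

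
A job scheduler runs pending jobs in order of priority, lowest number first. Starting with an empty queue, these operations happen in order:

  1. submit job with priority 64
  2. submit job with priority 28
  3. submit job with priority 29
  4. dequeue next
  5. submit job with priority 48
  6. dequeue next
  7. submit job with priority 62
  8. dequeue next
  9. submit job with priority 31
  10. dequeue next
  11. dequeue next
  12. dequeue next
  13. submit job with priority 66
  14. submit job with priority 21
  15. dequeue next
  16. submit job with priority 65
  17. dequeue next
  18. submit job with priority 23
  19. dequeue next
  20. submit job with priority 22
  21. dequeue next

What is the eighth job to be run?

insert 64 → {64}
insert 28 → {28, 64}
insert 29 → {28, 29, 64}
dequeue next → 28; now {29, 64}
insert 48 → {29, 48, 64}
dequeue next → 29; now {48, 64}
insert 62 → {48, 62, 64}
dequeue next → 48; now {62, 64}
insert 31 → {31, 62, 64}
dequeue next → 31; now {62, 64}
dequeue next → 62; now {64}
dequeue next → 64; now {}
insert 66 → {66}
insert 21 → {21, 66}
dequeue next → 21; now {66}
insert 65 → {65, 66}
dequeue next → 65; now {66}
insert 23 → {23, 66}
dequeue next → 23; now {66}
insert 22 → {22, 66}
dequeue next → 22; now {66}

65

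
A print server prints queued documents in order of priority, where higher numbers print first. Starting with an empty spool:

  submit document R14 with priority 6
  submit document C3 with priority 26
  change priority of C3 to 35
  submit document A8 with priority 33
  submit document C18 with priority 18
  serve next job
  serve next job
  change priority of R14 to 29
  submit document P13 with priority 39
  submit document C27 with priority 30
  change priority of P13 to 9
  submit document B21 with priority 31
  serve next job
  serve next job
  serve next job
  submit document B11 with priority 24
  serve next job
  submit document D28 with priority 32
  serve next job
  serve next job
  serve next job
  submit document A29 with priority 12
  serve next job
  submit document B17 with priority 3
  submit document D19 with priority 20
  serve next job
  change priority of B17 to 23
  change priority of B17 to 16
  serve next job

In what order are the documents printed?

add R14 (priority 6) → {R14:6}
add C3 (priority 26) → {C3:26, R14:6}
update C3 to priority 35 → {C3:35, R14:6}
add A8 (priority 33) → {C3:35, A8:33, R14:6}
add C18 (priority 18) → {C3:35, A8:33, C18:18, R14:6}
serve next job → C3; now {A8:33, C18:18, R14:6}
serve next job → A8; now {C18:18, R14:6}
update R14 to priority 29 → {R14:29, C18:18}
add P13 (priority 39) → {P13:39, R14:29, C18:18}
add C27 (priority 30) → {P13:39, C27:30, R14:29, C18:18}
update P13 to priority 9 → {C27:30, R14:29, C18:18, P13:9}
add B21 (priority 31) → {B21:31, C27:30, R14:29, C18:18, P13:9}
serve next job → B21; now {C27:30, R14:29, C18:18, P13:9}
serve next job → C27; now {R14:29, C18:18, P13:9}
serve next job → R14; now {C18:18, P13:9}
add B11 (priority 24) → {B11:24, C18:18, P13:9}
serve next job → B11; now {C18:18, P13:9}
add D28 (priority 32) → {D28:32, C18:18, P13:9}
serve next job → D28; now {C18:18, P13:9}
serve next job → C18; now {P13:9}
serve next job → P13; now {}
add A29 (priority 12) → {A29:12}
serve next job → A29; now {}
add B17 (priority 3) → {B17:3}
add D19 (priority 20) → {D19:20, B17:3}
serve next job → D19; now {B17:3}
update B17 to priority 23 → {B17:23}
update B17 to priority 16 → {B17:16}
serve next job → B17; now {}

[C3, A8, B21, C27, R14, B11, D28, C18, P13, A29, D19, B17]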